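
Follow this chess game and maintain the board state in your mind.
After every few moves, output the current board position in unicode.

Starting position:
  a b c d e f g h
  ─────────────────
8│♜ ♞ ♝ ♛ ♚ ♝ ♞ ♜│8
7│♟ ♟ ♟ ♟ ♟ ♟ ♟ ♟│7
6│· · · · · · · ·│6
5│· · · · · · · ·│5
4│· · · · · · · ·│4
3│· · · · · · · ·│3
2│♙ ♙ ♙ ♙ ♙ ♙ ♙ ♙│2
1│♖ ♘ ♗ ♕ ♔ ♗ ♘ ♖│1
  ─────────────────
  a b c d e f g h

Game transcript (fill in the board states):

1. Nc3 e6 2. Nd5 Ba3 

  a b c d e f g h
  ─────────────────
8│♜ ♞ ♝ ♛ ♚ · ♞ ♜│8
7│♟ ♟ ♟ ♟ · ♟ ♟ ♟│7
6│· · · · ♟ · · ·│6
5│· · · ♘ · · · ·│5
4│· · · · · · · ·│4
3│♝ · · · · · · ·│3
2│♙ ♙ ♙ ♙ ♙ ♙ ♙ ♙│2
1│♖ · ♗ ♕ ♔ ♗ ♘ ♖│1
  ─────────────────
  a b c d e f g h

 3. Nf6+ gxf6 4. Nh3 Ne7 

  a b c d e f g h
  ─────────────────
8│♜ ♞ ♝ ♛ ♚ · · ♜│8
7│♟ ♟ ♟ ♟ ♞ ♟ · ♟│7
6│· · · · ♟ ♟ · ·│6
5│· · · · · · · ·│5
4│· · · · · · · ·│4
3│♝ · · · · · · ♘│3
2│♙ ♙ ♙ ♙ ♙ ♙ ♙ ♙│2
1│♖ · ♗ ♕ ♔ ♗ · ♖│1
  ─────────────────
  a b c d e f g h

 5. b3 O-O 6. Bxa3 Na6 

  a b c d e f g h
  ─────────────────
8│♜ · ♝ ♛ · ♜ ♚ ·│8
7│♟ ♟ ♟ ♟ ♞ ♟ · ♟│7
6│♞ · · · ♟ ♟ · ·│6
5│· · · · · · · ·│5
4│· · · · · · · ·│4
3│♗ ♙ · · · · · ♘│3
2│♙ · ♙ ♙ ♙ ♙ ♙ ♙│2
1│♖ · · ♕ ♔ ♗ · ♖│1
  ─────────────────
  a b c d e f g h



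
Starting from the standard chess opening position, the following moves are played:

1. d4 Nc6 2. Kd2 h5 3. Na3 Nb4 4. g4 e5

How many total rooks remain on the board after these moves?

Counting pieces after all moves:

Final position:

  a b c d e f g h
  ─────────────────
8│♜ · ♝ ♛ ♚ ♝ ♞ ♜│8
7│♟ ♟ ♟ ♟ · ♟ ♟ ·│7
6│· · · · · · · ·│6
5│· · · · ♟ · · ♟│5
4│· ♞ · ♙ · · ♙ ·│4
3│♘ · · · · · · ·│3
2│♙ ♙ ♙ ♔ ♙ ♙ · ♙│2
1│♖ · ♗ ♕ · ♗ ♘ ♖│1
  ─────────────────
  a b c d e f g h


4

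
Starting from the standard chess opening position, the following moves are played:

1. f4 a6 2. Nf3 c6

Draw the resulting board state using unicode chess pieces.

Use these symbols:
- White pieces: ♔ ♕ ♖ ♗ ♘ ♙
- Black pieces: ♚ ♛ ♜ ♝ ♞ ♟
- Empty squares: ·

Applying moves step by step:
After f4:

♜ ♞ ♝ ♛ ♚ ♝ ♞ ♜
♟ ♟ ♟ ♟ ♟ ♟ ♟ ♟
· · · · · · · ·
· · · · · · · ·
· · · · · ♙ · ·
· · · · · · · ·
♙ ♙ ♙ ♙ ♙ · ♙ ♙
♖ ♘ ♗ ♕ ♔ ♗ ♘ ♖


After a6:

♜ ♞ ♝ ♛ ♚ ♝ ♞ ♜
· ♟ ♟ ♟ ♟ ♟ ♟ ♟
♟ · · · · · · ·
· · · · · · · ·
· · · · · ♙ · ·
· · · · · · · ·
♙ ♙ ♙ ♙ ♙ · ♙ ♙
♖ ♘ ♗ ♕ ♔ ♗ ♘ ♖


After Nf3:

♜ ♞ ♝ ♛ ♚ ♝ ♞ ♜
· ♟ ♟ ♟ ♟ ♟ ♟ ♟
♟ · · · · · · ·
· · · · · · · ·
· · · · · ♙ · ·
· · · · · ♘ · ·
♙ ♙ ♙ ♙ ♙ · ♙ ♙
♖ ♘ ♗ ♕ ♔ ♗ · ♖


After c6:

♜ ♞ ♝ ♛ ♚ ♝ ♞ ♜
· ♟ · ♟ ♟ ♟ ♟ ♟
♟ · ♟ · · · · ·
· · · · · · · ·
· · · · · ♙ · ·
· · · · · ♘ · ·
♙ ♙ ♙ ♙ ♙ · ♙ ♙
♖ ♘ ♗ ♕ ♔ ♗ · ♖



  a b c d e f g h
  ─────────────────
8│♜ ♞ ♝ ♛ ♚ ♝ ♞ ♜│8
7│· ♟ · ♟ ♟ ♟ ♟ ♟│7
6│♟ · ♟ · · · · ·│6
5│· · · · · · · ·│5
4│· · · · · ♙ · ·│4
3│· · · · · ♘ · ·│3
2│♙ ♙ ♙ ♙ ♙ · ♙ ♙│2
1│♖ ♘ ♗ ♕ ♔ ♗ · ♖│1
  ─────────────────
  a b c d e f g h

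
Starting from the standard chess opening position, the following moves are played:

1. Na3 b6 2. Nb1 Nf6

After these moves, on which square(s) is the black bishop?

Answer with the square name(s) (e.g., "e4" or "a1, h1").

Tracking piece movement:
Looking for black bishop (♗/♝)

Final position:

  a b c d e f g h
  ─────────────────
8│♜ ♞ ♝ ♛ ♚ ♝ · ♜│8
7│♟ · ♟ ♟ ♟ ♟ ♟ ♟│7
6│· ♟ · · · ♞ · ·│6
5│· · · · · · · ·│5
4│· · · · · · · ·│4
3│· · · · · · · ·│3
2│♙ ♙ ♙ ♙ ♙ ♙ ♙ ♙│2
1│♖ ♘ ♗ ♕ ♔ ♗ ♘ ♖│1
  ─────────────────
  a b c d e f g h


c8, f8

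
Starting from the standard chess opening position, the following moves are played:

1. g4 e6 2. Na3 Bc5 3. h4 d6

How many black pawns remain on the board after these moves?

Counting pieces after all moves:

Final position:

  a b c d e f g h
  ─────────────────
8│♜ ♞ ♝ ♛ ♚ · ♞ ♜│8
7│♟ ♟ ♟ · · ♟ ♟ ♟│7
6│· · · ♟ ♟ · · ·│6
5│· · ♝ · · · · ·│5
4│· · · · · · ♙ ♙│4
3│♘ · · · · · · ·│3
2│♙ ♙ ♙ ♙ ♙ ♙ · ·│2
1│♖ · ♗ ♕ ♔ ♗ ♘ ♖│1
  ─────────────────
  a b c d e f g h


8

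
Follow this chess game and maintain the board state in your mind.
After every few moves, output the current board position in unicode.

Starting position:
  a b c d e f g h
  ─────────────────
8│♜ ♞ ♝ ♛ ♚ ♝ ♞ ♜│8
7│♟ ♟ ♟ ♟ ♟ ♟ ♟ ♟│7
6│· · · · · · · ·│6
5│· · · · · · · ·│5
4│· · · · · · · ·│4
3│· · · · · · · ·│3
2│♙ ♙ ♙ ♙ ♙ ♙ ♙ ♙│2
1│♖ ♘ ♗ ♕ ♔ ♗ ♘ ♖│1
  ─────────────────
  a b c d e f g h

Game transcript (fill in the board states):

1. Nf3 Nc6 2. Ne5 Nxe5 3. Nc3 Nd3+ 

  a b c d e f g h
  ─────────────────
8│♜ · ♝ ♛ ♚ ♝ ♞ ♜│8
7│♟ ♟ ♟ ♟ ♟ ♟ ♟ ♟│7
6│· · · · · · · ·│6
5│· · · · · · · ·│5
4│· · · · · · · ·│4
3│· · ♘ ♞ · · · ·│3
2│♙ ♙ ♙ ♙ ♙ ♙ ♙ ♙│2
1│♖ · ♗ ♕ ♔ ♗ · ♖│1
  ─────────────────
  a b c d e f g h

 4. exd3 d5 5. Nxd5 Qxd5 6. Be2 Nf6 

  a b c d e f g h
  ─────────────────
8│♜ · ♝ · ♚ ♝ · ♜│8
7│♟ ♟ ♟ · ♟ ♟ ♟ ♟│7
6│· · · · · ♞ · ·│6
5│· · · ♛ · · · ·│5
4│· · · · · · · ·│4
3│· · · ♙ · · · ·│3
2│♙ ♙ ♙ ♙ ♗ ♙ ♙ ♙│2
1│♖ · ♗ ♕ ♔ · · ♖│1
  ─────────────────
  a b c d e f g h

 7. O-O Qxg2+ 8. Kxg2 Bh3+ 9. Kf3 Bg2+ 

  a b c d e f g h
  ─────────────────
8│♜ · · · ♚ ♝ · ♜│8
7│♟ ♟ ♟ · ♟ ♟ ♟ ♟│7
6│· · · · · ♞ · ·│6
5│· · · · · · · ·│5
4│· · · · · · · ·│4
3│· · · ♙ · ♔ · ·│3
2│♙ ♙ ♙ ♙ ♗ ♙ ♝ ♙│2
1│♖ · ♗ ♕ · ♖ · ·│1
  ─────────────────
  a b c d e f g h

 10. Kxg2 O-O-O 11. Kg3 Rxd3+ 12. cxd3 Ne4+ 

  a b c d e f g h
  ─────────────────
8│· · ♚ · · ♝ · ♜│8
7│♟ ♟ ♟ · ♟ ♟ ♟ ♟│7
6│· · · · · · · ·│6
5│· · · · · · · ·│5
4│· · · · ♞ · · ·│4
3│· · · ♙ · · ♔ ·│3
2│♙ ♙ · ♙ ♗ ♙ · ♙│2
1│♖ · ♗ ♕ · ♖ · ·│1
  ─────────────────
  a b c d e f g h

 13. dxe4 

  a b c d e f g h
  ─────────────────
8│· · ♚ · · ♝ · ♜│8
7│♟ ♟ ♟ · ♟ ♟ ♟ ♟│7
6│· · · · · · · ·│6
5│· · · · · · · ·│5
4│· · · · ♙ · · ·│4
3│· · · · · · ♔ ·│3
2│♙ ♙ · ♙ ♗ ♙ · ♙│2
1│♖ · ♗ ♕ · ♖ · ·│1
  ─────────────────
  a b c d e f g h


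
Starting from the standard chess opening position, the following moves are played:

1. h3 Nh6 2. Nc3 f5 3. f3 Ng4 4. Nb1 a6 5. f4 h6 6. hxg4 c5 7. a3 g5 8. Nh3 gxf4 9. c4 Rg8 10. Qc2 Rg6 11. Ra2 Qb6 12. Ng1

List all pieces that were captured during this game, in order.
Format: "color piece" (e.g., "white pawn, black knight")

Tracking captures:
  hxg4: captured black knight
  gxf4: captured white pawn

black knight, white pawn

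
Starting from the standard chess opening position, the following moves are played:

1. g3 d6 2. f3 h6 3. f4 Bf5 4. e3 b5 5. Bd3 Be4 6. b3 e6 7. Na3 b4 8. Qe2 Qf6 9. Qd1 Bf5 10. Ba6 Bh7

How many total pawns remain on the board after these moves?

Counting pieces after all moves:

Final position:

  a b c d e f g h
  ─────────────────
8│♜ ♞ · · ♚ ♝ ♞ ♜│8
7│♟ · ♟ · · ♟ ♟ ♝│7
6│♗ · · ♟ ♟ ♛ · ♟│6
5│· · · · · · · ·│5
4│· ♟ · · · ♙ · ·│4
3│♘ ♙ · · ♙ · ♙ ·│3
2│♙ · ♙ ♙ · · · ♙│2
1│♖ · ♗ ♕ ♔ · ♘ ♖│1
  ─────────────────
  a b c d e f g h


16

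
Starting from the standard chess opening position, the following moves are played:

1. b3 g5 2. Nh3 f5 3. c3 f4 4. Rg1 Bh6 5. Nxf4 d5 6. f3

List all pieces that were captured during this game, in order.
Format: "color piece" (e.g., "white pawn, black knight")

Tracking captures:
  Nxf4: captured black pawn

black pawn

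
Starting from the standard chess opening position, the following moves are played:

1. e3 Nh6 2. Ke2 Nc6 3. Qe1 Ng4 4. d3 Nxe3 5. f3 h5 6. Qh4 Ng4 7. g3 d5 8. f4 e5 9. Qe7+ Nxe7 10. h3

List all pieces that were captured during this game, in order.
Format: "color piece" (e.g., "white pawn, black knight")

Tracking captures:
  Nxe3: captured white pawn
  Nxe7: captured white queen

white pawn, white queen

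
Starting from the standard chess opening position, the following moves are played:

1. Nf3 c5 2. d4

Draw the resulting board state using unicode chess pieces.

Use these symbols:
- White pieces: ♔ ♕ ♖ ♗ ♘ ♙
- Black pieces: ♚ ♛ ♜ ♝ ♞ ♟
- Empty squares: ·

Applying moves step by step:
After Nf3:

♜ ♞ ♝ ♛ ♚ ♝ ♞ ♜
♟ ♟ ♟ ♟ ♟ ♟ ♟ ♟
· · · · · · · ·
· · · · · · · ·
· · · · · · · ·
· · · · · ♘ · ·
♙ ♙ ♙ ♙ ♙ ♙ ♙ ♙
♖ ♘ ♗ ♕ ♔ ♗ · ♖


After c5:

♜ ♞ ♝ ♛ ♚ ♝ ♞ ♜
♟ ♟ · ♟ ♟ ♟ ♟ ♟
· · · · · · · ·
· · ♟ · · · · ·
· · · · · · · ·
· · · · · ♘ · ·
♙ ♙ ♙ ♙ ♙ ♙ ♙ ♙
♖ ♘ ♗ ♕ ♔ ♗ · ♖


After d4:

♜ ♞ ♝ ♛ ♚ ♝ ♞ ♜
♟ ♟ · ♟ ♟ ♟ ♟ ♟
· · · · · · · ·
· · ♟ · · · · ·
· · · ♙ · · · ·
· · · · · ♘ · ·
♙ ♙ ♙ · ♙ ♙ ♙ ♙
♖ ♘ ♗ ♕ ♔ ♗ · ♖



  a b c d e f g h
  ─────────────────
8│♜ ♞ ♝ ♛ ♚ ♝ ♞ ♜│8
7│♟ ♟ · ♟ ♟ ♟ ♟ ♟│7
6│· · · · · · · ·│6
5│· · ♟ · · · · ·│5
4│· · · ♙ · · · ·│4
3│· · · · · ♘ · ·│3
2│♙ ♙ ♙ · ♙ ♙ ♙ ♙│2
1│♖ ♘ ♗ ♕ ♔ ♗ · ♖│1
  ─────────────────
  a b c d e f g h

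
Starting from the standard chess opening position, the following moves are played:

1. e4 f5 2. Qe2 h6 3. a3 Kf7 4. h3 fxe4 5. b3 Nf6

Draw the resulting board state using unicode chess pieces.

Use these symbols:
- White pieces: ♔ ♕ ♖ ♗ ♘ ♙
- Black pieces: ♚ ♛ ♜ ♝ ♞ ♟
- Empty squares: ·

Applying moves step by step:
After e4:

♜ ♞ ♝ ♛ ♚ ♝ ♞ ♜
♟ ♟ ♟ ♟ ♟ ♟ ♟ ♟
· · · · · · · ·
· · · · · · · ·
· · · · ♙ · · ·
· · · · · · · ·
♙ ♙ ♙ ♙ · ♙ ♙ ♙
♖ ♘ ♗ ♕ ♔ ♗ ♘ ♖


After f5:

♜ ♞ ♝ ♛ ♚ ♝ ♞ ♜
♟ ♟ ♟ ♟ ♟ · ♟ ♟
· · · · · · · ·
· · · · · ♟ · ·
· · · · ♙ · · ·
· · · · · · · ·
♙ ♙ ♙ ♙ · ♙ ♙ ♙
♖ ♘ ♗ ♕ ♔ ♗ ♘ ♖


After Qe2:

♜ ♞ ♝ ♛ ♚ ♝ ♞ ♜
♟ ♟ ♟ ♟ ♟ · ♟ ♟
· · · · · · · ·
· · · · · ♟ · ·
· · · · ♙ · · ·
· · · · · · · ·
♙ ♙ ♙ ♙ ♕ ♙ ♙ ♙
♖ ♘ ♗ · ♔ ♗ ♘ ♖


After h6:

♜ ♞ ♝ ♛ ♚ ♝ ♞ ♜
♟ ♟ ♟ ♟ ♟ · ♟ ·
· · · · · · · ♟
· · · · · ♟ · ·
· · · · ♙ · · ·
· · · · · · · ·
♙ ♙ ♙ ♙ ♕ ♙ ♙ ♙
♖ ♘ ♗ · ♔ ♗ ♘ ♖


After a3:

♜ ♞ ♝ ♛ ♚ ♝ ♞ ♜
♟ ♟ ♟ ♟ ♟ · ♟ ·
· · · · · · · ♟
· · · · · ♟ · ·
· · · · ♙ · · ·
♙ · · · · · · ·
· ♙ ♙ ♙ ♕ ♙ ♙ ♙
♖ ♘ ♗ · ♔ ♗ ♘ ♖


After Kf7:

♜ ♞ ♝ ♛ · ♝ ♞ ♜
♟ ♟ ♟ ♟ ♟ ♚ ♟ ·
· · · · · · · ♟
· · · · · ♟ · ·
· · · · ♙ · · ·
♙ · · · · · · ·
· ♙ ♙ ♙ ♕ ♙ ♙ ♙
♖ ♘ ♗ · ♔ ♗ ♘ ♖


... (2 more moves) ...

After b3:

♜ ♞ ♝ ♛ · ♝ ♞ ♜
♟ ♟ ♟ ♟ ♟ ♚ ♟ ·
· · · · · · · ♟
· · · · · · · ·
· · · · ♟ · · ·
♙ ♙ · · · · · ♙
· · ♙ ♙ ♕ ♙ ♙ ·
♖ ♘ ♗ · ♔ ♗ ♘ ♖


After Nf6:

♜ ♞ ♝ ♛ · ♝ · ♜
♟ ♟ ♟ ♟ ♟ ♚ ♟ ·
· · · · · ♞ · ♟
· · · · · · · ·
· · · · ♟ · · ·
♙ ♙ · · · · · ♙
· · ♙ ♙ ♕ ♙ ♙ ·
♖ ♘ ♗ · ♔ ♗ ♘ ♖



  a b c d e f g h
  ─────────────────
8│♜ ♞ ♝ ♛ · ♝ · ♜│8
7│♟ ♟ ♟ ♟ ♟ ♚ ♟ ·│7
6│· · · · · ♞ · ♟│6
5│· · · · · · · ·│5
4│· · · · ♟ · · ·│4
3│♙ ♙ · · · · · ♙│3
2│· · ♙ ♙ ♕ ♙ ♙ ·│2
1│♖ ♘ ♗ · ♔ ♗ ♘ ♖│1
  ─────────────────
  a b c d e f g h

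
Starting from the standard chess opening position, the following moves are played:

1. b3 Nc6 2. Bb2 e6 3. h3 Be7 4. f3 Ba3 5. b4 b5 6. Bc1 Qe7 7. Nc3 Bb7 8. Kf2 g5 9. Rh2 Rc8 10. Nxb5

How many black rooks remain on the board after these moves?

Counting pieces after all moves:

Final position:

  a b c d e f g h
  ─────────────────
8│· · ♜ · ♚ · ♞ ♜│8
7│♟ ♝ ♟ ♟ ♛ ♟ · ♟│7
6│· · ♞ · ♟ · · ·│6
5│· ♘ · · · · ♟ ·│5
4│· ♙ · · · · · ·│4
3│♝ · · · · ♙ · ♙│3
2│♙ · ♙ ♙ ♙ ♔ ♙ ♖│2
1│♖ · ♗ ♕ · ♗ ♘ ·│1
  ─────────────────
  a b c d e f g h


2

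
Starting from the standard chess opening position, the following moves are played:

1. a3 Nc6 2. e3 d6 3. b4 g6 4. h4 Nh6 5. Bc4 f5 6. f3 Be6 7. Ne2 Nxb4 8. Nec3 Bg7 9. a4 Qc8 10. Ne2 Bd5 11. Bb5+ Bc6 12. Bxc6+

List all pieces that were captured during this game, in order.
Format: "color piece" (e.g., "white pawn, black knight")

Tracking captures:
  Nxb4: captured white pawn
  Bxc6+: captured black bishop

white pawn, black bishop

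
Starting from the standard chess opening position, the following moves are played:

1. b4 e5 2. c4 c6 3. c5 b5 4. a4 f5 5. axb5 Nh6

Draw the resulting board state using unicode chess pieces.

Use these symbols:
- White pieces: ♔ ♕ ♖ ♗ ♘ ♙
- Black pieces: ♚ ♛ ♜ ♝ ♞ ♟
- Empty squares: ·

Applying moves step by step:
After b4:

♜ ♞ ♝ ♛ ♚ ♝ ♞ ♜
♟ ♟ ♟ ♟ ♟ ♟ ♟ ♟
· · · · · · · ·
· · · · · · · ·
· ♙ · · · · · ·
· · · · · · · ·
♙ · ♙ ♙ ♙ ♙ ♙ ♙
♖ ♘ ♗ ♕ ♔ ♗ ♘ ♖


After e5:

♜ ♞ ♝ ♛ ♚ ♝ ♞ ♜
♟ ♟ ♟ ♟ · ♟ ♟ ♟
· · · · · · · ·
· · · · ♟ · · ·
· ♙ · · · · · ·
· · · · · · · ·
♙ · ♙ ♙ ♙ ♙ ♙ ♙
♖ ♘ ♗ ♕ ♔ ♗ ♘ ♖


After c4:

♜ ♞ ♝ ♛ ♚ ♝ ♞ ♜
♟ ♟ ♟ ♟ · ♟ ♟ ♟
· · · · · · · ·
· · · · ♟ · · ·
· ♙ ♙ · · · · ·
· · · · · · · ·
♙ · · ♙ ♙ ♙ ♙ ♙
♖ ♘ ♗ ♕ ♔ ♗ ♘ ♖


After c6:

♜ ♞ ♝ ♛ ♚ ♝ ♞ ♜
♟ ♟ · ♟ · ♟ ♟ ♟
· · ♟ · · · · ·
· · · · ♟ · · ·
· ♙ ♙ · · · · ·
· · · · · · · ·
♙ · · ♙ ♙ ♙ ♙ ♙
♖ ♘ ♗ ♕ ♔ ♗ ♘ ♖


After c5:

♜ ♞ ♝ ♛ ♚ ♝ ♞ ♜
♟ ♟ · ♟ · ♟ ♟ ♟
· · ♟ · · · · ·
· · ♙ · ♟ · · ·
· ♙ · · · · · ·
· · · · · · · ·
♙ · · ♙ ♙ ♙ ♙ ♙
♖ ♘ ♗ ♕ ♔ ♗ ♘ ♖


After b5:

♜ ♞ ♝ ♛ ♚ ♝ ♞ ♜
♟ · · ♟ · ♟ ♟ ♟
· · ♟ · · · · ·
· ♟ ♙ · ♟ · · ·
· ♙ · · · · · ·
· · · · · · · ·
♙ · · ♙ ♙ ♙ ♙ ♙
♖ ♘ ♗ ♕ ♔ ♗ ♘ ♖


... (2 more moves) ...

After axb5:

♜ ♞ ♝ ♛ ♚ ♝ ♞ ♜
♟ · · ♟ · · ♟ ♟
· · ♟ · · · · ·
· ♙ ♙ · ♟ ♟ · ·
· ♙ · · · · · ·
· · · · · · · ·
· · · ♙ ♙ ♙ ♙ ♙
♖ ♘ ♗ ♕ ♔ ♗ ♘ ♖


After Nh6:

♜ ♞ ♝ ♛ ♚ ♝ · ♜
♟ · · ♟ · · ♟ ♟
· · ♟ · · · · ♞
· ♙ ♙ · ♟ ♟ · ·
· ♙ · · · · · ·
· · · · · · · ·
· · · ♙ ♙ ♙ ♙ ♙
♖ ♘ ♗ ♕ ♔ ♗ ♘ ♖



  a b c d e f g h
  ─────────────────
8│♜ ♞ ♝ ♛ ♚ ♝ · ♜│8
7│♟ · · ♟ · · ♟ ♟│7
6│· · ♟ · · · · ♞│6
5│· ♙ ♙ · ♟ ♟ · ·│5
4│· ♙ · · · · · ·│4
3│· · · · · · · ·│3
2│· · · ♙ ♙ ♙ ♙ ♙│2
1│♖ ♘ ♗ ♕ ♔ ♗ ♘ ♖│1
  ─────────────────
  a b c d e f g h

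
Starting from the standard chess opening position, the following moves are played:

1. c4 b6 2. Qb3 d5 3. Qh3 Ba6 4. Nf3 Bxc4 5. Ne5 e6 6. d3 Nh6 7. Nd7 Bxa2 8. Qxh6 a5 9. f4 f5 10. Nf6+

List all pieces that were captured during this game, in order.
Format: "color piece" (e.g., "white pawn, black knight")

Tracking captures:
  Bxc4: captured white pawn
  Bxa2: captured white pawn
  Qxh6: captured black knight

white pawn, white pawn, black knight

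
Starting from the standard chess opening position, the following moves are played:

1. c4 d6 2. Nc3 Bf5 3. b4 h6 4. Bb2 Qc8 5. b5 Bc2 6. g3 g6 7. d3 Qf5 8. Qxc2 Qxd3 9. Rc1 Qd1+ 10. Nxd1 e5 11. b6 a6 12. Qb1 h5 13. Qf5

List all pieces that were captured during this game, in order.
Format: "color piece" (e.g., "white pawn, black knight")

Tracking captures:
  Qxc2: captured black bishop
  Qxd3: captured white pawn
  Nxd1: captured black queen

black bishop, white pawn, black queen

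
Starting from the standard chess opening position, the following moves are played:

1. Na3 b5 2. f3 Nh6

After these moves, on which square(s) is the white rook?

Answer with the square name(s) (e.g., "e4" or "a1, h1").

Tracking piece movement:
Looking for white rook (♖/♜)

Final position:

  a b c d e f g h
  ─────────────────
8│♜ ♞ ♝ ♛ ♚ ♝ · ♜│8
7│♟ · ♟ ♟ ♟ ♟ ♟ ♟│7
6│· · · · · · · ♞│6
5│· ♟ · · · · · ·│5
4│· · · · · · · ·│4
3│♘ · · · · ♙ · ·│3
2│♙ ♙ ♙ ♙ ♙ · ♙ ♙│2
1│♖ · ♗ ♕ ♔ ♗ ♘ ♖│1
  ─────────────────
  a b c d e f g h


a1, h1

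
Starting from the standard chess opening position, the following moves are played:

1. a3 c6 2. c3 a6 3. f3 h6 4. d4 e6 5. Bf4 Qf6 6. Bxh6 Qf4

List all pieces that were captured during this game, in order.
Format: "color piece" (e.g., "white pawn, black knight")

Tracking captures:
  Bxh6: captured black pawn

black pawn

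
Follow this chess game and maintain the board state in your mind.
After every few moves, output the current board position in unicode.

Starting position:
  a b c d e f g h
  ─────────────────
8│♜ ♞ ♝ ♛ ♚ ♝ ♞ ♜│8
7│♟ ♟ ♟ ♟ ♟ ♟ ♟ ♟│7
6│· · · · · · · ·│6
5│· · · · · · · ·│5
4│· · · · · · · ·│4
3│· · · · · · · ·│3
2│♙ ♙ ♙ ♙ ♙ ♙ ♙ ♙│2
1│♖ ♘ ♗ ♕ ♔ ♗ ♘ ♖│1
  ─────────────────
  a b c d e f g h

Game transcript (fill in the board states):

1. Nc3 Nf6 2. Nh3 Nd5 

  a b c d e f g h
  ─────────────────
8│♜ ♞ ♝ ♛ ♚ ♝ · ♜│8
7│♟ ♟ ♟ ♟ ♟ ♟ ♟ ♟│7
6│· · · · · · · ·│6
5│· · · ♞ · · · ·│5
4│· · · · · · · ·│4
3│· · ♘ · · · · ♘│3
2│♙ ♙ ♙ ♙ ♙ ♙ ♙ ♙│2
1│♖ · ♗ ♕ ♔ ♗ · ♖│1
  ─────────────────
  a b c d e f g h

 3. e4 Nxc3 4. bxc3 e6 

  a b c d e f g h
  ─────────────────
8│♜ ♞ ♝ ♛ ♚ ♝ · ♜│8
7│♟ ♟ ♟ ♟ · ♟ ♟ ♟│7
6│· · · · ♟ · · ·│6
5│· · · · · · · ·│5
4│· · · · ♙ · · ·│4
3│· · ♙ · · · · ♘│3
2│♙ · ♙ ♙ · ♙ ♙ ♙│2
1│♖ · ♗ ♕ ♔ ♗ · ♖│1
  ─────────────────
  a b c d e f g h

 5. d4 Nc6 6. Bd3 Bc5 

  a b c d e f g h
  ─────────────────
8│♜ · ♝ ♛ ♚ · · ♜│8
7│♟ ♟ ♟ ♟ · ♟ ♟ ♟│7
6│· · ♞ · ♟ · · ·│6
5│· · ♝ · · · · ·│5
4│· · · ♙ ♙ · · ·│4
3│· · ♙ ♗ · · · ♘│3
2│♙ · ♙ · · ♙ ♙ ♙│2
1│♖ · ♗ ♕ ♔ · · ♖│1
  ─────────────────
  a b c d e f g h

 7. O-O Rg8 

  a b c d e f g h
  ─────────────────
8│♜ · ♝ ♛ ♚ · ♜ ·│8
7│♟ ♟ ♟ ♟ · ♟ ♟ ♟│7
6│· · ♞ · ♟ · · ·│6
5│· · ♝ · · · · ·│5
4│· · · ♙ ♙ · · ·│4
3│· · ♙ ♗ · · · ♘│3
2│♙ · ♙ · · ♙ ♙ ♙│2
1│♖ · ♗ ♕ · ♖ ♔ ·│1
  ─────────────────
  a b c d e f g h


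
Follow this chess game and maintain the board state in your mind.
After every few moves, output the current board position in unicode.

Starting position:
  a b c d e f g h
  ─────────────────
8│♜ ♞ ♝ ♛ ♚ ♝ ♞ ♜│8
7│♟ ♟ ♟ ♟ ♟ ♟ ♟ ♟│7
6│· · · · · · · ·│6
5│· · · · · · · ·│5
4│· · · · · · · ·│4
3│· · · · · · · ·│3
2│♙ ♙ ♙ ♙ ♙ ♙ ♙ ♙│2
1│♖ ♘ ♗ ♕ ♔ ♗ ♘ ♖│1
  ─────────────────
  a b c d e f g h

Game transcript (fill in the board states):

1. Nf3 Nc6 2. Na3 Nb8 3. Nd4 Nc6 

  a b c d e f g h
  ─────────────────
8│♜ · ♝ ♛ ♚ ♝ ♞ ♜│8
7│♟ ♟ ♟ ♟ ♟ ♟ ♟ ♟│7
6│· · ♞ · · · · ·│6
5│· · · · · · · ·│5
4│· · · ♘ · · · ·│4
3│♘ · · · · · · ·│3
2│♙ ♙ ♙ ♙ ♙ ♙ ♙ ♙│2
1│♖ · ♗ ♕ ♔ ♗ · ♖│1
  ─────────────────
  a b c d e f g h

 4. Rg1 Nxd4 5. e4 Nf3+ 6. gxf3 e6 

  a b c d e f g h
  ─────────────────
8│♜ · ♝ ♛ ♚ ♝ ♞ ♜│8
7│♟ ♟ ♟ ♟ · ♟ ♟ ♟│7
6│· · · · ♟ · · ·│6
5│· · · · · · · ·│5
4│· · · · ♙ · · ·│4
3│♘ · · · · ♙ · ·│3
2│♙ ♙ ♙ ♙ · ♙ · ♙│2
1│♖ · ♗ ♕ ♔ ♗ ♖ ·│1
  ─────────────────
  a b c d e f g h

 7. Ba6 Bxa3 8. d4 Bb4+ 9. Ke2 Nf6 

  a b c d e f g h
  ─────────────────
8│♜ · ♝ ♛ ♚ · · ♜│8
7│♟ ♟ ♟ ♟ · ♟ ♟ ♟│7
6│♗ · · · ♟ ♞ · ·│6
5│· · · · · · · ·│5
4│· ♝ · ♙ ♙ · · ·│4
3│· · · · · ♙ · ·│3
2│♙ ♙ ♙ · ♔ ♙ · ♙│2
1│♖ · ♗ ♕ · · ♖ ·│1
  ─────────────────
  a b c d e f g h

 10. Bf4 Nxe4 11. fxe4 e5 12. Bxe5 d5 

  a b c d e f g h
  ─────────────────
8│♜ · ♝ ♛ ♚ · · ♜│8
7│♟ ♟ ♟ · · ♟ ♟ ♟│7
6│♗ · · · · · · ·│6
5│· · · ♟ ♗ · · ·│5
4│· ♝ · ♙ ♙ · · ·│4
3│· · · · · · · ·│3
2│♙ ♙ ♙ · ♔ ♙ · ♙│2
1│♖ · · ♕ · · ♖ ·│1
  ─────────────────
  a b c d e f g h

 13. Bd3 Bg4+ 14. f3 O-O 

  a b c d e f g h
  ─────────────────
8│♜ · · ♛ · ♜ ♚ ·│8
7│♟ ♟ ♟ · · ♟ ♟ ♟│7
6│· · · · · · · ·│6
5│· · · ♟ ♗ · · ·│5
4│· ♝ · ♙ ♙ · ♝ ·│4
3│· · · ♗ · ♙ · ·│3
2│♙ ♙ ♙ · ♔ · · ♙│2
1│♖ · · ♕ · · ♖ ·│1
  ─────────────────
  a b c d e f g h


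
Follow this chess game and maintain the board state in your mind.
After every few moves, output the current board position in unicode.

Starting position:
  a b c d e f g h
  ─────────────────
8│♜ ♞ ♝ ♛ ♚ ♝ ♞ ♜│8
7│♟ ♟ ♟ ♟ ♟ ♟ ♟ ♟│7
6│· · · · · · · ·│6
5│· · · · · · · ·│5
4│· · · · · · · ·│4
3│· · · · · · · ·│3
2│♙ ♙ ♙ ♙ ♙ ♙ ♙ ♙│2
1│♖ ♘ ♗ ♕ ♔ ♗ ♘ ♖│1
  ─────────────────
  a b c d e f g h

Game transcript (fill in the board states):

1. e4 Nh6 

  a b c d e f g h
  ─────────────────
8│♜ ♞ ♝ ♛ ♚ ♝ · ♜│8
7│♟ ♟ ♟ ♟ ♟ ♟ ♟ ♟│7
6│· · · · · · · ♞│6
5│· · · · · · · ·│5
4│· · · · ♙ · · ·│4
3│· · · · · · · ·│3
2│♙ ♙ ♙ ♙ · ♙ ♙ ♙│2
1│♖ ♘ ♗ ♕ ♔ ♗ ♘ ♖│1
  ─────────────────
  a b c d e f g h

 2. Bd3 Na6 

  a b c d e f g h
  ─────────────────
8│♜ · ♝ ♛ ♚ ♝ · ♜│8
7│♟ ♟ ♟ ♟ ♟ ♟ ♟ ♟│7
6│♞ · · · · · · ♞│6
5│· · · · · · · ·│5
4│· · · · ♙ · · ·│4
3│· · · ♗ · · · ·│3
2│♙ ♙ ♙ ♙ · ♙ ♙ ♙│2
1│♖ ♘ ♗ ♕ ♔ · ♘ ♖│1
  ─────────────────
  a b c d e f g h

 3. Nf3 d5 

  a b c d e f g h
  ─────────────────
8│♜ · ♝ ♛ ♚ ♝ · ♜│8
7│♟ ♟ ♟ · ♟ ♟ ♟ ♟│7
6│♞ · · · · · · ♞│6
5│· · · ♟ · · · ·│5
4│· · · · ♙ · · ·│4
3│· · · ♗ · ♘ · ·│3
2│♙ ♙ ♙ ♙ · ♙ ♙ ♙│2
1│♖ ♘ ♗ ♕ ♔ · · ♖│1
  ─────────────────
  a b c d e f g h

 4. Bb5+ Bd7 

  a b c d e f g h
  ─────────────────
8│♜ · · ♛ ♚ ♝ · ♜│8
7│♟ ♟ ♟ ♝ ♟ ♟ ♟ ♟│7
6│♞ · · · · · · ♞│6
5│· ♗ · ♟ · · · ·│5
4│· · · · ♙ · · ·│4
3│· · · · · ♘ · ·│3
2│♙ ♙ ♙ ♙ · ♙ ♙ ♙│2
1│♖ ♘ ♗ ♕ ♔ · · ♖│1
  ─────────────────
  a b c d e f g h

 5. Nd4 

  a b c d e f g h
  ─────────────────
8│♜ · · ♛ ♚ ♝ · ♜│8
7│♟ ♟ ♟ ♝ ♟ ♟ ♟ ♟│7
6│♞ · · · · · · ♞│6
5│· ♗ · ♟ · · · ·│5
4│· · · ♘ ♙ · · ·│4
3│· · · · · · · ·│3
2│♙ ♙ ♙ ♙ · ♙ ♙ ♙│2
1│♖ ♘ ♗ ♕ ♔ · · ♖│1
  ─────────────────
  a b c d e f g h


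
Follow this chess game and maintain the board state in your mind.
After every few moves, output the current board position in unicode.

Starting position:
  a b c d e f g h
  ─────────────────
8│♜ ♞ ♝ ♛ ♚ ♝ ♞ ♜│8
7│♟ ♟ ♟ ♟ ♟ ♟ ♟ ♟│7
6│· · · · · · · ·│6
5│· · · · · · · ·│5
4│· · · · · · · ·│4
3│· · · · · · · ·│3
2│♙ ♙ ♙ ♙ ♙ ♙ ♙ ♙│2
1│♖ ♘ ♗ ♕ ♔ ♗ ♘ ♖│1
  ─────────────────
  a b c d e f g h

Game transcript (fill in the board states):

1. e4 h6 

  a b c d e f g h
  ─────────────────
8│♜ ♞ ♝ ♛ ♚ ♝ ♞ ♜│8
7│♟ ♟ ♟ ♟ ♟ ♟ ♟ ·│7
6│· · · · · · · ♟│6
5│· · · · · · · ·│5
4│· · · · ♙ · · ·│4
3│· · · · · · · ·│3
2│♙ ♙ ♙ ♙ · ♙ ♙ ♙│2
1│♖ ♘ ♗ ♕ ♔ ♗ ♘ ♖│1
  ─────────────────
  a b c d e f g h

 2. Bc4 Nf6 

  a b c d e f g h
  ─────────────────
8│♜ ♞ ♝ ♛ ♚ ♝ · ♜│8
7│♟ ♟ ♟ ♟ ♟ ♟ ♟ ·│7
6│· · · · · ♞ · ♟│6
5│· · · · · · · ·│5
4│· · ♗ · ♙ · · ·│4
3│· · · · · · · ·│3
2│♙ ♙ ♙ ♙ · ♙ ♙ ♙│2
1│♖ ♘ ♗ ♕ ♔ · ♘ ♖│1
  ─────────────────
  a b c d e f g h

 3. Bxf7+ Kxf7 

  a b c d e f g h
  ─────────────────
8│♜ ♞ ♝ ♛ · ♝ · ♜│8
7│♟ ♟ ♟ ♟ ♟ ♚ ♟ ·│7
6│· · · · · ♞ · ♟│6
5│· · · · · · · ·│5
4│· · · · ♙ · · ·│4
3│· · · · · · · ·│3
2│♙ ♙ ♙ ♙ · ♙ ♙ ♙│2
1│♖ ♘ ♗ ♕ ♔ · ♘ ♖│1
  ─────────────────
  a b c d e f g h

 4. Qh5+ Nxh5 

  a b c d e f g h
  ─────────────────
8│♜ ♞ ♝ ♛ · ♝ · ♜│8
7│♟ ♟ ♟ ♟ ♟ ♚ ♟ ·│7
6│· · · · · · · ♟│6
5│· · · · · · · ♞│5
4│· · · · ♙ · · ·│4
3│· · · · · · · ·│3
2│♙ ♙ ♙ ♙ · ♙ ♙ ♙│2
1│♖ ♘ ♗ · ♔ · ♘ ♖│1
  ─────────────────
  a b c d e f g h

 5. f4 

  a b c d e f g h
  ─────────────────
8│♜ ♞ ♝ ♛ · ♝ · ♜│8
7│♟ ♟ ♟ ♟ ♟ ♚ ♟ ·│7
6│· · · · · · · ♟│6
5│· · · · · · · ♞│5
4│· · · · ♙ ♙ · ·│4
3│· · · · · · · ·│3
2│♙ ♙ ♙ ♙ · · ♙ ♙│2
1│♖ ♘ ♗ · ♔ · ♘ ♖│1
  ─────────────────
  a b c d e f g h


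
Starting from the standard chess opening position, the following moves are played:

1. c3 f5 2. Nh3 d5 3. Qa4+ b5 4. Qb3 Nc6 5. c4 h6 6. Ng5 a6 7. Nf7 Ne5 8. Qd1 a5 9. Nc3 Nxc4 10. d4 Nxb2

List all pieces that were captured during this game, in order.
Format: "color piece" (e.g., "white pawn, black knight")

Tracking captures:
  Nxc4: captured white pawn
  Nxb2: captured white pawn

white pawn, white pawn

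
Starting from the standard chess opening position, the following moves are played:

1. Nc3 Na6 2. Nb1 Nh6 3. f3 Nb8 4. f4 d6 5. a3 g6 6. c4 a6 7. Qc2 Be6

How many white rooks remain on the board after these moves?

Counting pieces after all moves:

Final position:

  a b c d e f g h
  ─────────────────
8│♜ ♞ · ♛ ♚ ♝ · ♜│8
7│· ♟ ♟ · ♟ ♟ · ♟│7
6│♟ · · ♟ ♝ · ♟ ♞│6
5│· · · · · · · ·│5
4│· · ♙ · · ♙ · ·│4
3│♙ · · · · · · ·│3
2│· ♙ ♕ ♙ ♙ · ♙ ♙│2
1│♖ ♘ ♗ · ♔ ♗ ♘ ♖│1
  ─────────────────
  a b c d e f g h


2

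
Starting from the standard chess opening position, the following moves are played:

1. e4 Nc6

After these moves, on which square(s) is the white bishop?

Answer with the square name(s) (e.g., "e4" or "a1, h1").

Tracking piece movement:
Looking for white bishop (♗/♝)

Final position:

  a b c d e f g h
  ─────────────────
8│♜ · ♝ ♛ ♚ ♝ ♞ ♜│8
7│♟ ♟ ♟ ♟ ♟ ♟ ♟ ♟│7
6│· · ♞ · · · · ·│6
5│· · · · · · · ·│5
4│· · · · ♙ · · ·│4
3│· · · · · · · ·│3
2│♙ ♙ ♙ ♙ · ♙ ♙ ♙│2
1│♖ ♘ ♗ ♕ ♔ ♗ ♘ ♖│1
  ─────────────────
  a b c d e f g h


c1, f1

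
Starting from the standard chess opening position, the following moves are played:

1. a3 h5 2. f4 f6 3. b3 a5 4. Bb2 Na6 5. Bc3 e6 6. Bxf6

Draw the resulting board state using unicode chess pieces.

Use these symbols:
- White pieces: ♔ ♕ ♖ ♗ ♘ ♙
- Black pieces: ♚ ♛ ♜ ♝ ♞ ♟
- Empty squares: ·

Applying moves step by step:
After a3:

♜ ♞ ♝ ♛ ♚ ♝ ♞ ♜
♟ ♟ ♟ ♟ ♟ ♟ ♟ ♟
· · · · · · · ·
· · · · · · · ·
· · · · · · · ·
♙ · · · · · · ·
· ♙ ♙ ♙ ♙ ♙ ♙ ♙
♖ ♘ ♗ ♕ ♔ ♗ ♘ ♖


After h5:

♜ ♞ ♝ ♛ ♚ ♝ ♞ ♜
♟ ♟ ♟ ♟ ♟ ♟ ♟ ·
· · · · · · · ·
· · · · · · · ♟
· · · · · · · ·
♙ · · · · · · ·
· ♙ ♙ ♙ ♙ ♙ ♙ ♙
♖ ♘ ♗ ♕ ♔ ♗ ♘ ♖


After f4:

♜ ♞ ♝ ♛ ♚ ♝ ♞ ♜
♟ ♟ ♟ ♟ ♟ ♟ ♟ ·
· · · · · · · ·
· · · · · · · ♟
· · · · · ♙ · ·
♙ · · · · · · ·
· ♙ ♙ ♙ ♙ · ♙ ♙
♖ ♘ ♗ ♕ ♔ ♗ ♘ ♖


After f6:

♜ ♞ ♝ ♛ ♚ ♝ ♞ ♜
♟ ♟ ♟ ♟ ♟ · ♟ ·
· · · · · ♟ · ·
· · · · · · · ♟
· · · · · ♙ · ·
♙ · · · · · · ·
· ♙ ♙ ♙ ♙ · ♙ ♙
♖ ♘ ♗ ♕ ♔ ♗ ♘ ♖


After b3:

♜ ♞ ♝ ♛ ♚ ♝ ♞ ♜
♟ ♟ ♟ ♟ ♟ · ♟ ·
· · · · · ♟ · ·
· · · · · · · ♟
· · · · · ♙ · ·
♙ ♙ · · · · · ·
· · ♙ ♙ ♙ · ♙ ♙
♖ ♘ ♗ ♕ ♔ ♗ ♘ ♖


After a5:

♜ ♞ ♝ ♛ ♚ ♝ ♞ ♜
· ♟ ♟ ♟ ♟ · ♟ ·
· · · · · ♟ · ·
♟ · · · · · · ♟
· · · · · ♙ · ·
♙ ♙ · · · · · ·
· · ♙ ♙ ♙ · ♙ ♙
♖ ♘ ♗ ♕ ♔ ♗ ♘ ♖


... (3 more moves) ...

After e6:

♜ · ♝ ♛ ♚ ♝ ♞ ♜
· ♟ ♟ ♟ · · ♟ ·
♞ · · · ♟ ♟ · ·
♟ · · · · · · ♟
· · · · · ♙ · ·
♙ ♙ ♗ · · · · ·
· · ♙ ♙ ♙ · ♙ ♙
♖ ♘ · ♕ ♔ ♗ ♘ ♖


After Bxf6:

♜ · ♝ ♛ ♚ ♝ ♞ ♜
· ♟ ♟ ♟ · · ♟ ·
♞ · · · ♟ ♗ · ·
♟ · · · · · · ♟
· · · · · ♙ · ·
♙ ♙ · · · · · ·
· · ♙ ♙ ♙ · ♙ ♙
♖ ♘ · ♕ ♔ ♗ ♘ ♖



  a b c d e f g h
  ─────────────────
8│♜ · ♝ ♛ ♚ ♝ ♞ ♜│8
7│· ♟ ♟ ♟ · · ♟ ·│7
6│♞ · · · ♟ ♗ · ·│6
5│♟ · · · · · · ♟│5
4│· · · · · ♙ · ·│4
3│♙ ♙ · · · · · ·│3
2│· · ♙ ♙ ♙ · ♙ ♙│2
1│♖ ♘ · ♕ ♔ ♗ ♘ ♖│1
  ─────────────────
  a b c d e f g h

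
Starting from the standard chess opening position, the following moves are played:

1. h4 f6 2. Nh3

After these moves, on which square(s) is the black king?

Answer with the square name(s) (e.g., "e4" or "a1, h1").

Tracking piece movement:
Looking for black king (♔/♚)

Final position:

  a b c d e f g h
  ─────────────────
8│♜ ♞ ♝ ♛ ♚ ♝ ♞ ♜│8
7│♟ ♟ ♟ ♟ ♟ · ♟ ♟│7
6│· · · · · ♟ · ·│6
5│· · · · · · · ·│5
4│· · · · · · · ♙│4
3│· · · · · · · ♘│3
2│♙ ♙ ♙ ♙ ♙ ♙ ♙ ·│2
1│♖ ♘ ♗ ♕ ♔ ♗ · ♖│1
  ─────────────────
  a b c d e f g h


e8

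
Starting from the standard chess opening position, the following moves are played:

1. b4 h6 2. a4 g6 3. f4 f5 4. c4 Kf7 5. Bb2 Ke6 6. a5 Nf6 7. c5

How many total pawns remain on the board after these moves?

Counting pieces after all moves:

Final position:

  a b c d e f g h
  ─────────────────
8│♜ ♞ ♝ ♛ · ♝ · ♜│8
7│♟ ♟ ♟ ♟ ♟ · · ·│7
6│· · · · ♚ ♞ ♟ ♟│6
5│♙ · ♙ · · ♟ · ·│5
4│· ♙ · · · ♙ · ·│4
3│· · · · · · · ·│3
2│· ♗ · ♙ ♙ · ♙ ♙│2
1│♖ ♘ · ♕ ♔ ♗ ♘ ♖│1
  ─────────────────
  a b c d e f g h


16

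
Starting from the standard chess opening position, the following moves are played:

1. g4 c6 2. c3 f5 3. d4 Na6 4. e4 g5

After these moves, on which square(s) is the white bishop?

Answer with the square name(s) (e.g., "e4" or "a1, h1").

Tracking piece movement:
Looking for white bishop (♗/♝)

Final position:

  a b c d e f g h
  ─────────────────
8│♜ · ♝ ♛ ♚ ♝ ♞ ♜│8
7│♟ ♟ · ♟ ♟ · · ♟│7
6│♞ · ♟ · · · · ·│6
5│· · · · · ♟ ♟ ·│5
4│· · · ♙ ♙ · ♙ ·│4
3│· · ♙ · · · · ·│3
2│♙ ♙ · · · ♙ · ♙│2
1│♖ ♘ ♗ ♕ ♔ ♗ ♘ ♖│1
  ─────────────────
  a b c d e f g h


c1, f1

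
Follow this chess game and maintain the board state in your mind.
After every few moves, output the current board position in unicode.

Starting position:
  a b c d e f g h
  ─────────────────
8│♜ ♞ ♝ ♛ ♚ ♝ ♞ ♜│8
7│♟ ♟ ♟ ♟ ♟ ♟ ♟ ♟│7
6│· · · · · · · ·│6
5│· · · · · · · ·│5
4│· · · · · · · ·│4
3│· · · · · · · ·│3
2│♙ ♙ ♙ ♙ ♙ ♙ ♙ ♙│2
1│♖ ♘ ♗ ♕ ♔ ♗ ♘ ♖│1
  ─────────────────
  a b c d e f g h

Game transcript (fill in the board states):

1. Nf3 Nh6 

  a b c d e f g h
  ─────────────────
8│♜ ♞ ♝ ♛ ♚ ♝ · ♜│8
7│♟ ♟ ♟ ♟ ♟ ♟ ♟ ♟│7
6│· · · · · · · ♞│6
5│· · · · · · · ·│5
4│· · · · · · · ·│4
3│· · · · · ♘ · ·│3
2│♙ ♙ ♙ ♙ ♙ ♙ ♙ ♙│2
1│♖ ♘ ♗ ♕ ♔ ♗ · ♖│1
  ─────────────────
  a b c d e f g h

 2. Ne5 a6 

  a b c d e f g h
  ─────────────────
8│♜ ♞ ♝ ♛ ♚ ♝ · ♜│8
7│· ♟ ♟ ♟ ♟ ♟ ♟ ♟│7
6│♟ · · · · · · ♞│6
5│· · · · ♘ · · ·│5
4│· · · · · · · ·│4
3│· · · · · · · ·│3
2│♙ ♙ ♙ ♙ ♙ ♙ ♙ ♙│2
1│♖ ♘ ♗ ♕ ♔ ♗ · ♖│1
  ─────────────────
  a b c d e f g h

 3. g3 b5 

  a b c d e f g h
  ─────────────────
8│♜ ♞ ♝ ♛ ♚ ♝ · ♜│8
7│· · ♟ ♟ ♟ ♟ ♟ ♟│7
6│♟ · · · · · · ♞│6
5│· ♟ · · ♘ · · ·│5
4│· · · · · · · ·│4
3│· · · · · · ♙ ·│3
2│♙ ♙ ♙ ♙ ♙ ♙ · ♙│2
1│♖ ♘ ♗ ♕ ♔ ♗ · ♖│1
  ─────────────────
  a b c d e f g h

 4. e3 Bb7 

  a b c d e f g h
  ─────────────────
8│♜ ♞ · ♛ ♚ ♝ · ♜│8
7│· ♝ ♟ ♟ ♟ ♟ ♟ ♟│7
6│♟ · · · · · · ♞│6
5│· ♟ · · ♘ · · ·│5
4│· · · · · · · ·│4
3│· · · · ♙ · ♙ ·│3
2│♙ ♙ ♙ ♙ · ♙ · ♙│2
1│♖ ♘ ♗ ♕ ♔ ♗ · ♖│1
  ─────────────────
  a b c d e f g h

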